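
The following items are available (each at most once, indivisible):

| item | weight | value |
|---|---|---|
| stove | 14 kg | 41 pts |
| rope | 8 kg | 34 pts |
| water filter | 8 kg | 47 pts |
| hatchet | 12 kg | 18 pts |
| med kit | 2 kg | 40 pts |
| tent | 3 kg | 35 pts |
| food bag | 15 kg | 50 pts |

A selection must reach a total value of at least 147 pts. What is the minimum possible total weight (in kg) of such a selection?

Subsets with value ≥ 147, sorted by total weight:
- rope+water filter+med kit+tent: weight 21, value 156
- stove+water filter+med kit+tent: weight 27, value 163
- stove+rope+med kit+tent: weight 27, value 150
Minimum weight: 21 kg.

21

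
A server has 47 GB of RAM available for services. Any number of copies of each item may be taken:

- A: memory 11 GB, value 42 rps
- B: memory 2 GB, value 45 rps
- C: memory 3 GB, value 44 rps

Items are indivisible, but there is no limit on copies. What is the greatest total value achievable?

Best value-per-unit is B at 45/2, and filling with it alone uses memory 23×2=46. No mix of the others beats 23×45 = 1035.

1035 rps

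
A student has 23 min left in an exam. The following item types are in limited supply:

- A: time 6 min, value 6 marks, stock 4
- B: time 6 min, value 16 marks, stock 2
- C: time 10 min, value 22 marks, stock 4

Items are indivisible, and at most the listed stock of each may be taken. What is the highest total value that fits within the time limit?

54 marks

Top feasible selections:
- 2×B + 1×C: time 22, value 54
- 2×C: time 20, value 44
- 1×A + 1×B + 1×C: time 22, value 44
Best: 54 marks.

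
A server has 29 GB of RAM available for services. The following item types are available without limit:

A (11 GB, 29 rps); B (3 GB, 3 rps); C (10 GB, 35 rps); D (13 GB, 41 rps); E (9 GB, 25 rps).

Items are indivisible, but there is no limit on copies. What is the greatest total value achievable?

95 rps

Best value-per-unit is C at 35/10; filling with it alone gives 2×35 = 70.
Optimal mix: 2×C + 1×E → memory 29, value 95.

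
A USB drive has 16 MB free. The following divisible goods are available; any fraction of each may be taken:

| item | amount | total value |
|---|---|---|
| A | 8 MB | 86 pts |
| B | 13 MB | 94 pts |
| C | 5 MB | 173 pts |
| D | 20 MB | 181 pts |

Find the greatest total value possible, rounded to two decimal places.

286.15

Take in order of value per unit:
- C (173/5 per unit): all 5 → value 173, running total 173.00
- A (86/8 per unit): all 8 → value 86, running total 259.00
- D (181/20 per unit): 3 of 20 → value 3×181/20 = 27.1500, running total 286.15
Total 286.15.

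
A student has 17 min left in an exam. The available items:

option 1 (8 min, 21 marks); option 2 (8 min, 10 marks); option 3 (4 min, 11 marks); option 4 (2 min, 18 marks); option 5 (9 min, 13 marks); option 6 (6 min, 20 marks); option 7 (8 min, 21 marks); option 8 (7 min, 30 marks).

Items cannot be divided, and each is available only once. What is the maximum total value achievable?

Check high-value combinations within 17 min:
- option 1+option 4+option 8: time 8+2+7=17, value 21+18+30=69
- option 4+option 7+option 8: time 2+8+7=17, value 18+21+30=69
- option 4+option 6+option 8: time 2+6+7=15, value 18+20+30=68
- option 3+option 6+option 8: time 4+6+7=17, value 11+20+30=61
- option 3+option 4+option 8: time 4+2+7=13, value 11+18+30=59
Best: 69 marks.

69 marks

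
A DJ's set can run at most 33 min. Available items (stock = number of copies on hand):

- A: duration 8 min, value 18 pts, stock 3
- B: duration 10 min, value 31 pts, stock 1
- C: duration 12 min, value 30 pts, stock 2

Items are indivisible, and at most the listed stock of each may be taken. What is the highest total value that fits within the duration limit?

79 pts

Best selections within duration 33 and stock limits:
- 1×A + 1×B + 1×C: duration 30, value 79
- 1×A + 2×C: duration 32, value 78
- 2×A + 1×B: duration 26, value 67
- 2×A + 1×C: duration 28, value 66
Best: 79 pts.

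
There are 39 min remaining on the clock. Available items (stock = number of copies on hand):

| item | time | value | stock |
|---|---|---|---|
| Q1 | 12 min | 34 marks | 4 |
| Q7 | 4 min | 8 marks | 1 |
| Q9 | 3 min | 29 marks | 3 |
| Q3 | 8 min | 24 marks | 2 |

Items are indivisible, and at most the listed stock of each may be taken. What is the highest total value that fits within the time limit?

169 marks

Top feasible selections:
- 1×Q1 + 3×Q9 + 2×Q3: time 37, value 169
- 2×Q1 + 1×Q7 + 3×Q9: time 37, value 163
- 2×Q1 + 3×Q9: time 33, value 155
- 1×Q1 + 1×Q7 + 3×Q9 + 1×Q3: time 33, value 153
Best: 169 marks.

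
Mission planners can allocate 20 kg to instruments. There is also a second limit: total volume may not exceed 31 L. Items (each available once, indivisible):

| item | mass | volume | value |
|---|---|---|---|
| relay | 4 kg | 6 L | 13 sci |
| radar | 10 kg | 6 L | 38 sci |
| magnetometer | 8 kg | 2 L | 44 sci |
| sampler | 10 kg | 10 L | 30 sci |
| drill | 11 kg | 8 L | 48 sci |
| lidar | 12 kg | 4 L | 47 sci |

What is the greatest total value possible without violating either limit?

Feasible sets respecting both limits:
- magnetometer+drill: mass 19, volume 10, value 92
- magnetometer+lidar: mass 20, volume 6, value 91
- radar+magnetometer: mass 18, volume 8, value 82
Best: 92 sci.

92 sci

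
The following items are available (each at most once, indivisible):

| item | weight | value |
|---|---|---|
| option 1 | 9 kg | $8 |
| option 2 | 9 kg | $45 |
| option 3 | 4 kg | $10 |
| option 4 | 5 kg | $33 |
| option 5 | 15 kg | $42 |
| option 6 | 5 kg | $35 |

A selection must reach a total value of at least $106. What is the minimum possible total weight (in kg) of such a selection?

Subsets with value ≥ 106, sorted by total weight:
- option 2+option 4+option 6: weight 19, value 113
- option 2+option 3+option 4+option 6: weight 23, value 123
Minimum weight: 19 kg.

19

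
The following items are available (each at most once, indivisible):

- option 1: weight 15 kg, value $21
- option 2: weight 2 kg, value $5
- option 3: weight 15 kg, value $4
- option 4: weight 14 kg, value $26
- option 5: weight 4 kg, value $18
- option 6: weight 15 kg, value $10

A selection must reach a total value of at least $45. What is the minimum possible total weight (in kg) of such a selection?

20

Subsets with value ≥ 45, sorted by total weight:
- option 2+option 4+option 5: weight 20, value 49
- option 1+option 4: weight 29, value 47
Minimum weight: 20 kg.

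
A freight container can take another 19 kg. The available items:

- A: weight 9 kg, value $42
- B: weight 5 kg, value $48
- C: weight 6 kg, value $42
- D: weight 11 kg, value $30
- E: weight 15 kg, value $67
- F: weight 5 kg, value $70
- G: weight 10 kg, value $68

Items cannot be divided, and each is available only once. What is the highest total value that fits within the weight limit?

$160

Check high-value combinations within 19 kg:
- B+C+F: weight 5+6+5=16, value 48+42+70=160
- A+B+F: weight 9+5+5=19, value 42+48+70=160
- F+G: weight 5+10=15, value 70+68=138
- B+F: weight 5+5=10, value 48+70=118
- B+G: weight 5+10=15, value 48+68=116
Best: $160.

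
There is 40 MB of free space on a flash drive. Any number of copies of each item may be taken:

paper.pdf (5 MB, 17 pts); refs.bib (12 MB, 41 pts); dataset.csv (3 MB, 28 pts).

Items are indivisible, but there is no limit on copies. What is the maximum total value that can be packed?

364 pts

Best value-per-unit is dataset.csv at 28/3, and filling with it alone uses size 13×3=39. No mix of the others beats 13×28 = 364.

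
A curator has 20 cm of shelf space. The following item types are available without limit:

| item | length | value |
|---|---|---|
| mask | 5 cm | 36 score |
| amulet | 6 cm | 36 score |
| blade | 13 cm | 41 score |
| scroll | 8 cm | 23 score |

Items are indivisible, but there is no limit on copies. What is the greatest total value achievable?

Best value-per-unit is mask at 36/5, and filling with it alone uses length 4×5=20. No mix of the others beats 4×36 = 144.

144 score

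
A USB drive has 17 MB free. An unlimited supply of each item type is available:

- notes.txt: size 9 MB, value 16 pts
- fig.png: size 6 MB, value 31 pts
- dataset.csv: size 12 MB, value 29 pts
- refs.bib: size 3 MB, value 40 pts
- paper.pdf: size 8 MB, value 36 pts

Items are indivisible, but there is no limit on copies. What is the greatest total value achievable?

200 pts

Best value-per-unit is refs.bib at 40/3, and filling with it alone uses size 5×3=15. No mix of the others beats 5×40 = 200.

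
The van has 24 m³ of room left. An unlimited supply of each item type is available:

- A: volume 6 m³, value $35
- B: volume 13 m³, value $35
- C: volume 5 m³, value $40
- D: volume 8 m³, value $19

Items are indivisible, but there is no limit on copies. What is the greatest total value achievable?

$160

Best value-per-unit is C at 40/5, and filling with it alone uses volume 4×5=20. No mix of the others beats 4×40 = 160.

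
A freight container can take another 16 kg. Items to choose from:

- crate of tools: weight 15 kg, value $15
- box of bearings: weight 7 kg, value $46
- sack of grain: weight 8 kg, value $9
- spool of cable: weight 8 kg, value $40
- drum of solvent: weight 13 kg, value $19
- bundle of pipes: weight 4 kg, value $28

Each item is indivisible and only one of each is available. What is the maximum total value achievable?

This is a 0/1 knapsack; check combinations near the capacity.
- box of bearings+spool of cable: weight 7+8=15, value 46+40=86
- box of bearings+bundle of pipes: weight 7+4=11, value 46+28=74
- spool of cable+bundle of pipes: weight 8+4=12, value 40+28=68
Best: $86.

$86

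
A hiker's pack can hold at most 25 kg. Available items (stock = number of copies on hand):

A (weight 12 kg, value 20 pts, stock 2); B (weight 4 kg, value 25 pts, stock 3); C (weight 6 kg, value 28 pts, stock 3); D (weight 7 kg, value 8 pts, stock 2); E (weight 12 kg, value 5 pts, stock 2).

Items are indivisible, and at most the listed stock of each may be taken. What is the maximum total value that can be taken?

Best selections within weight 25 and stock limits:
- 3×B + 2×C: weight 24, value 131
- 3×B + 1×C + 1×D: weight 25, value 111
- 1×B + 3×C: weight 22, value 109
Best: 131 pts.

131 pts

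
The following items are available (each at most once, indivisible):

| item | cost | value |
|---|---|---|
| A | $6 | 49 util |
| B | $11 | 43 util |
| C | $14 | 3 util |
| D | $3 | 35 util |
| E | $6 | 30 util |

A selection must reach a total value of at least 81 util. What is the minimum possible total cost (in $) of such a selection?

9

Subsets with value ≥ 81, sorted by total cost:
- A+D: cost 9, value 84
- A+D+E: cost 15, value 114
Minimum cost: 9 $.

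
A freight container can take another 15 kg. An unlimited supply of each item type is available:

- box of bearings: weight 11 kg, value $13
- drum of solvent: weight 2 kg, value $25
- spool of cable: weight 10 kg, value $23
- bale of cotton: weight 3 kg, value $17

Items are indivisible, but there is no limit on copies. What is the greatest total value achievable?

Best value-per-unit is drum of solvent at 25/2, and filling with it alone uses weight 7×2=14. No mix of the others beats 7×25 = 175.

$175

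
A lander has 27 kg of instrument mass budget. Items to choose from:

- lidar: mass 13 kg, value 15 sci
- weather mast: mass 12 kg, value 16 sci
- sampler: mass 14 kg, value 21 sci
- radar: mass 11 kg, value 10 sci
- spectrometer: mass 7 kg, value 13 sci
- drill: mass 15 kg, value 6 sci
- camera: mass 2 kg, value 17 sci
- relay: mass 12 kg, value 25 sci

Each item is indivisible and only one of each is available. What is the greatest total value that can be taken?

58 sci

This is a 0/1 knapsack; check combinations near the capacity.
- weather mast+camera+relay: mass 12+2+12=26, value 16+17+25=58
- lidar+camera+relay: mass 13+2+12=27, value 15+17+25=57
- spectrometer+camera+relay: mass 7+2+12=21, value 13+17+25=55
Best: 58 sci.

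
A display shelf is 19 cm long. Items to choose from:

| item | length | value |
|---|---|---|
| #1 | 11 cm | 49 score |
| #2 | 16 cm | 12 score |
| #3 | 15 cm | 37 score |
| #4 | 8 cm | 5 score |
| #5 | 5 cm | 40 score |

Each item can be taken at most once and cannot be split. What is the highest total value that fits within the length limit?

89 score

Check high-value combinations within 19 cm:
- #1+#5: length 11+5=16, value 49+40=89
- #1+#4: length 11+8=19, value 49+5=54
- #1: length 11, value 49
- #4+#5: length 8+5=13, value 5+40=45
- #5: length 5, value 40
Best: 89 score.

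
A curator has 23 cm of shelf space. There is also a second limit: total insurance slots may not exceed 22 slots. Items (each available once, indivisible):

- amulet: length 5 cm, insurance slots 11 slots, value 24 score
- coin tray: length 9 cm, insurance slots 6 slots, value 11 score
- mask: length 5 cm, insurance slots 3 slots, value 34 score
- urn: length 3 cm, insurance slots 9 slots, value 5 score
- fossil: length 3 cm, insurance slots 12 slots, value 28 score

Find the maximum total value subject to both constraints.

73 score

Feasible sets respecting both limits:
- coin tray+mask+fossil: length 17, insurance slots 21, value 73
- amulet+coin tray+mask: length 19, insurance slots 20, value 69
- mask+fossil: length 8, insurance slots 15, value 62
- amulet+mask: length 10, insurance slots 14, value 58
Best: 73 score.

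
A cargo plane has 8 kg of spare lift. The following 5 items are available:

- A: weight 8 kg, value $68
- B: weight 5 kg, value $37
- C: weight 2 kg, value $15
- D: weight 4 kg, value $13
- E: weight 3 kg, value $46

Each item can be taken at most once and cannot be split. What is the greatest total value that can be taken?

Check high-value combinations within 8 kg:
- B+E: weight 5+3=8, value 37+46=83
- A: weight 8, value 68
- C+E: weight 2+3=5, value 15+46=61
- D+E: weight 4+3=7, value 13+46=59
- B+C: weight 5+2=7, value 37+15=52
Best: $83.

$83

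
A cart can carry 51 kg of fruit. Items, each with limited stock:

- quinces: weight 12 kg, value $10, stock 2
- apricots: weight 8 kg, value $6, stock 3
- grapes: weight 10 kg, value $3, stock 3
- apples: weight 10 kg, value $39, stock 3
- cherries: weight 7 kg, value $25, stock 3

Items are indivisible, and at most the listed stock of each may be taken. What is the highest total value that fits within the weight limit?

Top feasible selections:
- 3×apples + 3×cherries: weight 51, value 192
- 3×apples + 2×cherries: weight 44, value 167
Best: $192.

$192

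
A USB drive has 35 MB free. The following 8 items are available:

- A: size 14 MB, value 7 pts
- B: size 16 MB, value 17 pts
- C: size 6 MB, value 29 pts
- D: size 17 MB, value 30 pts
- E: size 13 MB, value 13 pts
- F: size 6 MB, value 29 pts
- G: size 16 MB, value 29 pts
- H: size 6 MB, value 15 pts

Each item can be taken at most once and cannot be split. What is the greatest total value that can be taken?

103 pts

Check high-value combinations within 35 MB:
- C+D+F+H: size 6+17+6+6=35, value 29+30+29+15=103
- C+F+G+H: size 6+6+16+6=34, value 29+29+29+15=102
- B+C+F+H: size 16+6+6+6=34, value 17+29+29+15=90
- C+D+F: size 6+17+6=29, value 29+30+29=88
Best: 103 pts.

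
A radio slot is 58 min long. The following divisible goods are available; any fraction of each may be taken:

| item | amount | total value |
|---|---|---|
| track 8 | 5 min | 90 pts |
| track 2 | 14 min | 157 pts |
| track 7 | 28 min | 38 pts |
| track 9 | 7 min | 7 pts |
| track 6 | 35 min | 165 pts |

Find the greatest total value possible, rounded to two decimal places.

Take in order of value per unit:
- track 8 (90/5 per unit): all 5 → value 90, running total 90.00
- track 2 (157/14 per unit): all 14 → value 157, running total 247.00
- track 6 (165/35 per unit): all 35 → value 165, running total 412.00
- track 7 (38/28 per unit): 4 of 28 → value 4×38/28 = 5.4286, running total 417.43
Total 417.43.

417.43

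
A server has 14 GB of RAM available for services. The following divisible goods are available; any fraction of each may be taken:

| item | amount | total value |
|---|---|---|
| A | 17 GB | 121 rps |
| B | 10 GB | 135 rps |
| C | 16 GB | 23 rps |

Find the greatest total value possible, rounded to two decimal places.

163.47

Take in order of value per unit:
- B (135/10 per unit): all 10 → value 135, running total 135.00
- A (121/17 per unit): 4 of 17 → value 4×121/17 = 28.4706, running total 163.47
Total 163.47.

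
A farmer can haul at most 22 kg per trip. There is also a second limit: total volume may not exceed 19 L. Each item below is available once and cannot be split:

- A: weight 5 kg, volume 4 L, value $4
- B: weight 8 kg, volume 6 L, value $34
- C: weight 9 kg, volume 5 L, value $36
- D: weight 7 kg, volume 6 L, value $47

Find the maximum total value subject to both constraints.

$87

Feasible sets respecting both limits:
- A+C+D: weight 21, volume 15, value 87
- A+B+D: weight 20, volume 16, value 85
- C+D: weight 16, volume 11, value 83
- B+D: weight 15, volume 12, value 81
Best: $87.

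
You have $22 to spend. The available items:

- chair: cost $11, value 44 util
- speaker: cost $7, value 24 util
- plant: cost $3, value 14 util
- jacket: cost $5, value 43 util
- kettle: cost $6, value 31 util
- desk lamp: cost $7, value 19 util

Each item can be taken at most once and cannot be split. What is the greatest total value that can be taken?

118 util

This is a 0/1 knapsack; check combinations near the capacity.
- chair+jacket+kettle: cost 11+5+6=22, value 44+43+31=118
- speaker+plant+jacket+kettle: cost 7+3+5+6=21, value 24+14+43+31=112
- plant+jacket+kettle+desk lamp: cost 3+5+6+7=21, value 14+43+31+19=107
Best: 118 util.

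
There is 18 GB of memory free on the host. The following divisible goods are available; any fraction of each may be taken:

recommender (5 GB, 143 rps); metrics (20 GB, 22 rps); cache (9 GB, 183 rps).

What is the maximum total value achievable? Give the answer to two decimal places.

330.40

Take in order of value per unit:
- recommender (143/5 per unit): all 5 → value 143, running total 143.00
- cache (183/9 per unit): all 9 → value 183, running total 326.00
- metrics (22/20 per unit): 4 of 20 → value 4×22/20 = 4.4000, running total 330.40
Total 330.40.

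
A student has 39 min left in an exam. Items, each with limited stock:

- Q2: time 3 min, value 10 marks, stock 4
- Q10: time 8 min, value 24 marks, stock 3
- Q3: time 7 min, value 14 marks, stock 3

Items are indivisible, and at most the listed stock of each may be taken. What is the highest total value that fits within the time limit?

Top feasible selections:
- 4×Q2 + 3×Q10: time 36, value 112
- 2×Q2 + 3×Q10 + 1×Q3: time 37, value 106
- 3×Q2 + 2×Q10 + 2×Q3: time 39, value 106
- 3×Q2 + 3×Q10: time 33, value 102
Best: 112 marks.

112 marks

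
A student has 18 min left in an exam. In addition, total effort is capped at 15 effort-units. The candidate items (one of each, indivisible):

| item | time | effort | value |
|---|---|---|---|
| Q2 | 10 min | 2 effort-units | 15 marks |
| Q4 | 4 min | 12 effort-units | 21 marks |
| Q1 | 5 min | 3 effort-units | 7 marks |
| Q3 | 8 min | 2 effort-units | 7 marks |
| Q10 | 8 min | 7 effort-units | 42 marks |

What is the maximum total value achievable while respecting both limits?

57 marks

Feasible sets respecting both limits:
- Q2+Q10: time 18, effort 9, value 57
- Q1+Q10: time 13, effort 10, value 49
- Q3+Q10: time 16, effort 9, value 49
- Q10: time 8, effort 7, value 42
Best: 57 marks.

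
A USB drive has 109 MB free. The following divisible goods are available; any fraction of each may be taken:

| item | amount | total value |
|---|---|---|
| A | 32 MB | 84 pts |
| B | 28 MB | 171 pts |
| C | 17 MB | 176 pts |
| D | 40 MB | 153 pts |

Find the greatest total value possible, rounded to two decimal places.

Take in order of value per unit:
- C (176/17 per unit): all 17 → value 176, running total 176.00
- B (171/28 per unit): all 28 → value 171, running total 347.00
- D (153/40 per unit): all 40 → value 153, running total 500.00
- A (84/32 per unit): 24 of 32 → value 24×84/32 = 63.0000, running total 563.00
Total 563.00.

563.00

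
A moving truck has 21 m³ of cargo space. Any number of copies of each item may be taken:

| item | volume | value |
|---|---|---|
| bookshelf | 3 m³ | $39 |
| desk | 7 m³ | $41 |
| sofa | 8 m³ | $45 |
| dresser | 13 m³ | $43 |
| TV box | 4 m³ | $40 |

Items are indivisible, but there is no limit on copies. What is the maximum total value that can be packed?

Best value-per-unit is bookshelf at 39/3, and filling with it alone uses volume 7×3=21. No mix of the others beats 7×39 = 273.

$273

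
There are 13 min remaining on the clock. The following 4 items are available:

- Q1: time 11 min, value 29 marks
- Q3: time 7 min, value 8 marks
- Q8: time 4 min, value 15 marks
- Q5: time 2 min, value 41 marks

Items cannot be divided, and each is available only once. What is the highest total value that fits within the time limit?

70 marks

Check high-value combinations within 13 min:
- Q1+Q5: time 11+2=13, value 29+41=70
- Q3+Q8+Q5: time 7+4+2=13, value 8+15+41=64
- Q8+Q5: time 4+2=6, value 15+41=56
Best: 70 marks.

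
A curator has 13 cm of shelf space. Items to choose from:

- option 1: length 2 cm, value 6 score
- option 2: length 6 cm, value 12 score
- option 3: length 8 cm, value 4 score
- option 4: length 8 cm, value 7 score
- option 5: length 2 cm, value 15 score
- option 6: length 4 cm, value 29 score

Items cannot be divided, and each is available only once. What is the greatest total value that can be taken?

Check high-value combinations within 13 cm:
- option 2+option 5+option 6: length 6+2+4=12, value 12+15+29=56
- option 1+option 5+option 6: length 2+2+4=8, value 6+15+29=50
- option 1+option 2+option 6: length 2+6+4=12, value 6+12+29=47
- option 5+option 6: length 2+4=6, value 15+29=44
Best: 56 score.

56 score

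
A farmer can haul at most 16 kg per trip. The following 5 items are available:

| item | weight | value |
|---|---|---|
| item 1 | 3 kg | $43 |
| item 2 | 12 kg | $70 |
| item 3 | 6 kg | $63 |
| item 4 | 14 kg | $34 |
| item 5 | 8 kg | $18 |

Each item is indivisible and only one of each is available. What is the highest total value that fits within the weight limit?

$113

Check high-value combinations within 16 kg:
- item 1+item 2: weight 3+12=15, value 43+70=113
- item 1+item 3: weight 3+6=9, value 43+63=106
- item 3+item 5: weight 6+8=14, value 63+18=81
- item 2: weight 12, value 70
Best: $113.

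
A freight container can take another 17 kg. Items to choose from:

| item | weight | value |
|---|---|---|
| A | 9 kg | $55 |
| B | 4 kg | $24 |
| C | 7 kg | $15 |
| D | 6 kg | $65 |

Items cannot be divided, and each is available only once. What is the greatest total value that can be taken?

Check high-value combinations within 17 kg:
- A+D: weight 9+6=15, value 55+65=120
- B+C+D: weight 4+7+6=17, value 24+15+65=104
- B+D: weight 4+6=10, value 24+65=89
- C+D: weight 7+6=13, value 15+65=80
Best: $120.

$120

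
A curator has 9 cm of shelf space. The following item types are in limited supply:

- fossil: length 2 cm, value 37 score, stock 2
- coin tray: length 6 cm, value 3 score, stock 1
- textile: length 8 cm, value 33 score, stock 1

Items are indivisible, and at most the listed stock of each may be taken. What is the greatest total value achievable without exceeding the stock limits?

74 score

Best selections within length 9 and stock limits:
- 2×fossil: length 4, value 74
- 1×fossil + 1×coin tray: length 8, value 40
- 1×fossil: length 2, value 37
- 1×textile: length 8, value 33
Best: 74 score.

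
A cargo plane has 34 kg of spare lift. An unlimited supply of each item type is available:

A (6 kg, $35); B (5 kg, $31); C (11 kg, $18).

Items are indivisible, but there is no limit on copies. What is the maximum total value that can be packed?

Best value-per-unit is B at 31/5; filling with it alone gives 6×31 = 186.
Optimal mix: 4×A + 2×B → weight 34, value 202.

$202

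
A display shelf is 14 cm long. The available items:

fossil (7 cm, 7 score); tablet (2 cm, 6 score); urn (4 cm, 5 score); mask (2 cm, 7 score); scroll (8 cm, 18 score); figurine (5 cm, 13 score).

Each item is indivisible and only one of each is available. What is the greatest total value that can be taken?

31 score

Check high-value combinations within 14 cm:
- tablet+mask+scroll: length 2+2+8=12, value 6+7+18=31
- tablet+urn+mask+figurine: length 2+4+2+5=13, value 6+5+7+13=31
- scroll+figurine: length 8+5=13, value 18+13=31
- urn+mask+scroll: length 4+2+8=14, value 5+7+18=30
Best: 31 score.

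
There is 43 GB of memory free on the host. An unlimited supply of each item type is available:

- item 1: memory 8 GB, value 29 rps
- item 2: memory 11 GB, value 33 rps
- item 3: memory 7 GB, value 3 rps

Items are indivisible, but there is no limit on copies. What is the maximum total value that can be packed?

149 rps

Best value-per-unit is item 1 at 29/8; filling with it alone gives 5×29 = 145.
Optimal mix: 4×item 1 + 1×item 2 → memory 43, value 149.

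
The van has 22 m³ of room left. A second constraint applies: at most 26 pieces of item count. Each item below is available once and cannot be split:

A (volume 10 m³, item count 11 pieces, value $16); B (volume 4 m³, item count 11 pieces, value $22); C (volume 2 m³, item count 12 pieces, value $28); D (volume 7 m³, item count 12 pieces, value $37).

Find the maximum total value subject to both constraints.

Feasible sets respecting both limits:
- C+D: volume 9, item count 24, value 65
- B+D: volume 11, item count 23, value 59
- A+D: volume 17, item count 23, value 53
Best: $65.

$65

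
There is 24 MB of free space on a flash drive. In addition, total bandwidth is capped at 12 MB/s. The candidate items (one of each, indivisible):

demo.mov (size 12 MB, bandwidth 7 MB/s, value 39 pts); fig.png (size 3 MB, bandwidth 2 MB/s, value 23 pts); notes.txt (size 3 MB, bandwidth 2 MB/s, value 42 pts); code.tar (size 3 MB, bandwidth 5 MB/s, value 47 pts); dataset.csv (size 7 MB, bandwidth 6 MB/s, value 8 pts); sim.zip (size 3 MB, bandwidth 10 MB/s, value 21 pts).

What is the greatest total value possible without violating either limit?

112 pts

Feasible sets respecting both limits:
- fig.png+notes.txt+code.tar: size 9, bandwidth 9, value 112
- demo.mov+fig.png+notes.txt: size 18, bandwidth 11, value 104
- notes.txt+code.tar: size 6, bandwidth 7, value 89
Best: 112 pts.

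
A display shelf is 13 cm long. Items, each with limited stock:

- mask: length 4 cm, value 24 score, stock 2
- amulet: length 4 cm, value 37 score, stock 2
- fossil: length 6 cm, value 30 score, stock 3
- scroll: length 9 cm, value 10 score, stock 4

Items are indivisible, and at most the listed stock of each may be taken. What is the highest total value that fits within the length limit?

Best selections within length 13 and stock limits:
- 1×mask + 2×amulet: length 12, value 98
- 2×mask + 1×amulet: length 12, value 85
- 2×amulet: length 8, value 74
Best: 98 score.

98 score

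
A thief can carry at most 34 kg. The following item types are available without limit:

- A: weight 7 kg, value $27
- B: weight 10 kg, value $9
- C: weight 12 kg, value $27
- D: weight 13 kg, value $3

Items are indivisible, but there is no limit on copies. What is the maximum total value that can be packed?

$108

Best value-per-unit is A at 27/7, and filling with it alone uses weight 4×7=28. No mix of the others beats 4×27 = 108.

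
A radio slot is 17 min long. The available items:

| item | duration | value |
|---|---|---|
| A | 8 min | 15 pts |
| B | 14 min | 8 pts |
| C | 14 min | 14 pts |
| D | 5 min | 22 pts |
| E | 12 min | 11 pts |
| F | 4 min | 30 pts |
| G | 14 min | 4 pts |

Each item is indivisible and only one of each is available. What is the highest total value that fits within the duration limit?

67 pts

Check high-value combinations within 17 min:
- A+D+F: duration 8+5+4=17, value 15+22+30=67
- D+F: duration 5+4=9, value 22+30=52
- A+F: duration 8+4=12, value 15+30=45
Best: 67 pts.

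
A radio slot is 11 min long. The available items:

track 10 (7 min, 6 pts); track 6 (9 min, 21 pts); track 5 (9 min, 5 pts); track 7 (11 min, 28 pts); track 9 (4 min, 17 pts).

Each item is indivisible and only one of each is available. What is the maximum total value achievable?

28 pts

Check high-value combinations within 11 min:
- track 7: duration 11, value 28
- track 10+track 9: duration 7+4=11, value 6+17=23
- track 6: duration 9, value 21
- track 9: duration 4, value 17
Best: 28 pts.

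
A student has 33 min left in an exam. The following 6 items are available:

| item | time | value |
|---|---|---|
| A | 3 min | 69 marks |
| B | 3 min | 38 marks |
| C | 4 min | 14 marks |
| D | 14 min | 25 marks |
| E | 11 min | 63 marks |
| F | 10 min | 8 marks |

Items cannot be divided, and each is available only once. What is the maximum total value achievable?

Check high-value combinations within 33 min:
- A+B+D+E: time 3+3+14+11=31, value 69+38+25+63=195
- A+B+C+E+F: time 3+3+4+11+10=31, value 69+38+14+63+8=192
- A+B+C+E: time 3+3+4+11=21, value 69+38+14+63=184
Best: 195 marks.

195 marks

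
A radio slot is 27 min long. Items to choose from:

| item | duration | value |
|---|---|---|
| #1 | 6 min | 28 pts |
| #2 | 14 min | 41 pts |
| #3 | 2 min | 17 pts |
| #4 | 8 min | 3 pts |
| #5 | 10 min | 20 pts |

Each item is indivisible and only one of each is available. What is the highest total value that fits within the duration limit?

Check high-value combinations within 27 min:
- #1+#2+#3: duration 6+14+2=22, value 28+41+17=86
- #2+#3+#5: duration 14+2+10=26, value 41+17+20=78
- #1+#2: duration 6+14=20, value 28+41=69
- #1+#3+#4+#5: duration 6+2+8+10=26, value 28+17+3+20=68
- #1+#3+#5: duration 6+2+10=18, value 28+17+20=65
Best: 86 pts.

86 pts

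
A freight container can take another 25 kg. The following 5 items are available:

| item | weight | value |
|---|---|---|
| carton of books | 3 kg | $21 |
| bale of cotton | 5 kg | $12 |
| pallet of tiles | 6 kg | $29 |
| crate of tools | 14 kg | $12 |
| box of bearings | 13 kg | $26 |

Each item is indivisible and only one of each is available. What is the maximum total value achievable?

This is a 0/1 knapsack; check combinations near the capacity.
- carton of books+pallet of tiles+box of bearings: weight 3+6+13=22, value 21+29+26=76
- bale of cotton+pallet of tiles+box of bearings: weight 5+6+13=24, value 12+29+26=67
- carton of books+bale of cotton+pallet of tiles: weight 3+5+6=14, value 21+12+29=62
- carton of books+pallet of tiles+crate of tools: weight 3+6+14=23, value 21+29+12=62
- carton of books+bale of cotton+box of bearings: weight 3+5+13=21, value 21+12+26=59
Best: $76.

$76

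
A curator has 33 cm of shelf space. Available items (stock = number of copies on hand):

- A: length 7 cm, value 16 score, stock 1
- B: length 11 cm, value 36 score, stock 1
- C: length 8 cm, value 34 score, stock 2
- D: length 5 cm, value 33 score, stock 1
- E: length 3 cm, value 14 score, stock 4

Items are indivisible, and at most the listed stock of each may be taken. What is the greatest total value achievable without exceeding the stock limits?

157 score

Top feasible selections:
- 2×C + 1×D + 4×E: length 33, value 157
- 1×B + 1×C + 1×D + 3×E: length 33, value 145
- 2×C + 1×D + 3×E: length 30, value 143
- 1×A + 1×C + 1×D + 4×E: length 32, value 139
Best: 157 score.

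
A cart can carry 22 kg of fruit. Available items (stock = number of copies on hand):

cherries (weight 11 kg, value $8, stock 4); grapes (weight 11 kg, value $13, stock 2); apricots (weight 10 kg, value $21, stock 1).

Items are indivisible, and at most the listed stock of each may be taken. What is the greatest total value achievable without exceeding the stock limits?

$34

Top feasible selections:
- 1×grapes + 1×apricots: weight 21, value 34
- 1×cherries + 1×apricots: weight 21, value 29
Best: $34.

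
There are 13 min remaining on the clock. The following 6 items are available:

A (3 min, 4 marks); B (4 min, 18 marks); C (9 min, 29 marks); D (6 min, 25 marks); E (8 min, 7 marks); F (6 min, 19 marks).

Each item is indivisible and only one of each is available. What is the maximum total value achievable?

Check high-value combinations within 13 min:
- B+C: time 4+9=13, value 18+29=47
- A+B+D: time 3+4+6=13, value 4+18+25=47
- D+F: time 6+6=12, value 25+19=44
- B+D: time 4+6=10, value 18+25=43
- A+B+F: time 3+4+6=13, value 4+18+19=41
Best: 47 marks.

47 marks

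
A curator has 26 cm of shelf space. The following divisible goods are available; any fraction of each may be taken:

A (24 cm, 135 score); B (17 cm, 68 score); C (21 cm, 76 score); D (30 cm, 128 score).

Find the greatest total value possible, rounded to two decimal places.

Take in order of value per unit:
- A (135/24 per unit): all 24 → value 135, running total 135.00
- D (128/30 per unit): 2 of 30 → value 2×128/30 = 8.5333, running total 143.53
Total 143.53.

143.53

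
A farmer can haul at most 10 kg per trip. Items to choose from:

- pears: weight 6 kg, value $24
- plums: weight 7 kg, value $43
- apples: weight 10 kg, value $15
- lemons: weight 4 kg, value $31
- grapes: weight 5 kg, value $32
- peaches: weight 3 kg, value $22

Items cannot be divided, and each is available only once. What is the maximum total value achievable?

$65

Check high-value combinations within 10 kg:
- plums+peaches: weight 7+3=10, value 43+22=65
- lemons+grapes: weight 4+5=9, value 31+32=63
- pears+lemons: weight 6+4=10, value 24+31=55
- grapes+peaches: weight 5+3=8, value 32+22=54
- lemons+peaches: weight 4+3=7, value 31+22=53
Best: $65.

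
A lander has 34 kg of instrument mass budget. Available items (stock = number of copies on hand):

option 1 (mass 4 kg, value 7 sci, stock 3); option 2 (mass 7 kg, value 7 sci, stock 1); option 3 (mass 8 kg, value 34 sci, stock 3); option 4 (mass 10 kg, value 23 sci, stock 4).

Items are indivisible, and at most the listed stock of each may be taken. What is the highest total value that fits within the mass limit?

125 sci

Top feasible selections:
- 3×option 3 + 1×option 4: mass 34, value 125
- 2×option 1 + 3×option 3: mass 32, value 116
Best: 125 sci.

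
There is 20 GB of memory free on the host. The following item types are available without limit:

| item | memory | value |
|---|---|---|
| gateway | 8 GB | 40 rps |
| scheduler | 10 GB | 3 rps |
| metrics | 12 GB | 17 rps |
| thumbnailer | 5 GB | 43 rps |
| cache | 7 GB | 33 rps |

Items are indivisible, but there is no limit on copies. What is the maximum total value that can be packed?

172 rps

Best value-per-unit is thumbnailer at 43/5, and filling with it alone uses memory 4×5=20. No mix of the others beats 4×43 = 172.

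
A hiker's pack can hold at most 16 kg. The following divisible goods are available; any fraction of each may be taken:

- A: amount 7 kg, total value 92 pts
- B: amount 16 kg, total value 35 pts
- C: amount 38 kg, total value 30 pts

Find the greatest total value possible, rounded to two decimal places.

Take in order of value per unit:
- A (92/7 per unit): all 7 → value 92, running total 92.00
- B (35/16 per unit): 9 of 16 → value 9×35/16 = 19.6875, running total 111.69
Total 111.69.

111.69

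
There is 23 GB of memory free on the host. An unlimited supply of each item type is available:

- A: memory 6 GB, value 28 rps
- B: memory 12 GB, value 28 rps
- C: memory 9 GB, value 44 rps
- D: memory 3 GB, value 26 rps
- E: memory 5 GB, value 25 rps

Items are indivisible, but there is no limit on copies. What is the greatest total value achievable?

Best value-per-unit is D at 26/3, and filling with it alone uses memory 7×3=21. No mix of the others beats 7×26 = 182.

182 rps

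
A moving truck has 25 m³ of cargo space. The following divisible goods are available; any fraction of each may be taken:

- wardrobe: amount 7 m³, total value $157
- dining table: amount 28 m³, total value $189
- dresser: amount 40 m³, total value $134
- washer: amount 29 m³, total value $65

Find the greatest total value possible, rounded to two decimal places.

278.50

Take in order of value per unit:
- wardrobe (157/7 per unit): all 7 → value 157, running total 157.00
- dining table (189/28 per unit): 18 of 28 → value 18×189/28 = 121.5000, running total 278.50
Total 278.50.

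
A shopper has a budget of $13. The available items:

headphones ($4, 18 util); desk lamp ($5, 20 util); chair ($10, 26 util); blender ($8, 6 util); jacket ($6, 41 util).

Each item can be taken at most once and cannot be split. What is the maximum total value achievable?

Check high-value combinations within $13:
- desk lamp+jacket: cost 5+6=11, value 20+41=61
- headphones+jacket: cost 4+6=10, value 18+41=59
- jacket: cost 6, value 41
Best: 61 util.

61 util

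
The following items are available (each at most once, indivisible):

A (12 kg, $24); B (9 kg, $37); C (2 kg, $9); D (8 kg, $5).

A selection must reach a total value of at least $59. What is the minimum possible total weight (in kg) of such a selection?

Subsets with value ≥ 59, sorted by total weight:
- A+B: weight 21, value 61
- A+B+C: weight 23, value 70
- A+B+D: weight 29, value 66
- A+B+C+D: weight 31, value 75
Minimum weight: 21 kg.

21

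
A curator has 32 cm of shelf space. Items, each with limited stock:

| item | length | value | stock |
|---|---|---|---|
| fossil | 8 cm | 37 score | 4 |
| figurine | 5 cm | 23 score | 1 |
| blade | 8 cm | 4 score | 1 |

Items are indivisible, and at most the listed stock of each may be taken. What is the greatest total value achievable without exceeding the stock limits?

148 score

Top feasible selections:
- 4×fossil: length 32, value 148
- 3×fossil + 1×figurine: length 29, value 134
- 3×fossil + 1×blade: length 32, value 115
Best: 148 score.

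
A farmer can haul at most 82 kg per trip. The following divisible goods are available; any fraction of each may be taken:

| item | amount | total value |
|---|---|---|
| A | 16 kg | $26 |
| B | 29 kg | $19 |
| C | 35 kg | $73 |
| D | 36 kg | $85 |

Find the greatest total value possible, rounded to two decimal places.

Take in order of value per unit:
- D (85/36 per unit): all 36 → value 85, running total 85.00
- C (73/35 per unit): all 35 → value 73, running total 158.00
- A (26/16 per unit): 11 of 16 → value 11×26/16 = 17.8750, running total 175.88
Total 175.88.

175.88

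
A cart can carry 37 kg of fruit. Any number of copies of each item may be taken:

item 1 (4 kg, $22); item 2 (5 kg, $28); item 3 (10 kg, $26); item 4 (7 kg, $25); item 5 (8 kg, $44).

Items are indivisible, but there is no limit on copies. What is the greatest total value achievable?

$206

Best value-per-unit is item 2 at 28/5; filling with it alone gives 7×28 = 196.
Optimal mix: 3×item 1 + 5×item 2 → weight 37, value 206.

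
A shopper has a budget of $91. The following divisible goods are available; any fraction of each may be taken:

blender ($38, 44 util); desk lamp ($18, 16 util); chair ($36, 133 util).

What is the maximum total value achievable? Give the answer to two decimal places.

192.11

Take in order of value per unit:
- chair (133/36 per unit): all 36 → value 133, running total 133.00
- blender (44/38 per unit): all 38 → value 44, running total 177.00
- desk lamp (16/18 per unit): 17 of 18 → value 17×16/18 = 15.1111, running total 192.11
Total 192.11.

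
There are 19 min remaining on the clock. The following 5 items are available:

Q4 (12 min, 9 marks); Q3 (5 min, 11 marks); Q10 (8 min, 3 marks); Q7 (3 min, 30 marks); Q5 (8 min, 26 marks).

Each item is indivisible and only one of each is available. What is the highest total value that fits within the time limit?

Check high-value combinations within 19 min:
- Q3+Q7+Q5: time 5+3+8=16, value 11+30+26=67
- Q10+Q7+Q5: time 8+3+8=19, value 3+30+26=59
- Q7+Q5: time 3+8=11, value 30+26=56
- Q3+Q10+Q7: time 5+8+3=16, value 11+3+30=44
- Q3+Q7: time 5+3=8, value 11+30=41
Best: 67 marks.

67 marks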